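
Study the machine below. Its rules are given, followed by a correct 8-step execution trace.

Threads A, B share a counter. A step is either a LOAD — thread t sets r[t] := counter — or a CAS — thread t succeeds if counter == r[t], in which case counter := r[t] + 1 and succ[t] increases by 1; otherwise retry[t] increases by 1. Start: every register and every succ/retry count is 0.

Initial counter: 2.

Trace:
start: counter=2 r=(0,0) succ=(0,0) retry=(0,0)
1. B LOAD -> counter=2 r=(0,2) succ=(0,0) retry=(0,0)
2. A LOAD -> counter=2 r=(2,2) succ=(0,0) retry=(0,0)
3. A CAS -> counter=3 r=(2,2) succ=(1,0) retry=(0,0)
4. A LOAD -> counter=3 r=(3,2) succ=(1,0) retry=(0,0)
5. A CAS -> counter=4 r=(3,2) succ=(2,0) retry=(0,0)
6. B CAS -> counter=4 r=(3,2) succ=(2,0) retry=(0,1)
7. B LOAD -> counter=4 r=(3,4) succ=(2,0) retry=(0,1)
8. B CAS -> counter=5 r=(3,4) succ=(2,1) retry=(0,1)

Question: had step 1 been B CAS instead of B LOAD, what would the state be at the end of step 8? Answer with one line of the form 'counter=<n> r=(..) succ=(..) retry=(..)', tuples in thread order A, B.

counter=5 r=(3,4) succ=(2,1) retry=(0,2)

(re-executing from step 1 with the substitution; state before step 1: counter=2 r=(0,0) succ=(0,0) retry=(0,0))
1. B CAS -> counter=2 r=(0,0) succ=(0,0) retry=(0,1)
2. A LOAD -> counter=2 r=(2,0) succ=(0,0) retry=(0,1)
3. A CAS -> counter=3 r=(2,0) succ=(1,0) retry=(0,1)
4. A LOAD -> counter=3 r=(3,0) succ=(1,0) retry=(0,1)
5. A CAS -> counter=4 r=(3,0) succ=(2,0) retry=(0,1)
6. B CAS -> counter=4 r=(3,0) succ=(2,0) retry=(0,2)
7. B LOAD -> counter=4 r=(3,4) succ=(2,0) retry=(0,2)
8. B CAS -> counter=5 r=(3,4) succ=(2,1) retry=(0,2)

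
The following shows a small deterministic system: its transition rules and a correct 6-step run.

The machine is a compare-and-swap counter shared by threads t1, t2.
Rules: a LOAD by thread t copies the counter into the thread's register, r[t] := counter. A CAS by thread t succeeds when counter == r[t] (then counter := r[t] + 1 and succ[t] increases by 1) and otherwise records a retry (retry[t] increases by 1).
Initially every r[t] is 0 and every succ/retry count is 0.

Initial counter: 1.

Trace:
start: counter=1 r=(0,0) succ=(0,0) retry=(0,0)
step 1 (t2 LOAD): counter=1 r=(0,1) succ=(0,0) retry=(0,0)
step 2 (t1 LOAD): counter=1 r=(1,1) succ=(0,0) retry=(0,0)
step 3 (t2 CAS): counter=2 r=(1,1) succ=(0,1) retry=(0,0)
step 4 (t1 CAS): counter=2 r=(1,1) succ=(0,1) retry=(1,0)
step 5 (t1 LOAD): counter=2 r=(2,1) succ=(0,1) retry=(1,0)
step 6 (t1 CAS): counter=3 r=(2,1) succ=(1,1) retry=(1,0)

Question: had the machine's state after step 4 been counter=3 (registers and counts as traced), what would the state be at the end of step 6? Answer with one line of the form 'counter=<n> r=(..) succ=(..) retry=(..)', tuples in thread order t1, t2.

counter=4 r=(3,1) succ=(1,1) retry=(1,0)

state after step 4 := counter=3 r=(1,1) succ=(0,1) retry=(1,0)
step 5 (t1 LOAD): counter=3 r=(3,1) succ=(0,1) retry=(1,0)
step 6 (t1 CAS): counter=4 r=(3,1) succ=(1,1) retry=(1,0)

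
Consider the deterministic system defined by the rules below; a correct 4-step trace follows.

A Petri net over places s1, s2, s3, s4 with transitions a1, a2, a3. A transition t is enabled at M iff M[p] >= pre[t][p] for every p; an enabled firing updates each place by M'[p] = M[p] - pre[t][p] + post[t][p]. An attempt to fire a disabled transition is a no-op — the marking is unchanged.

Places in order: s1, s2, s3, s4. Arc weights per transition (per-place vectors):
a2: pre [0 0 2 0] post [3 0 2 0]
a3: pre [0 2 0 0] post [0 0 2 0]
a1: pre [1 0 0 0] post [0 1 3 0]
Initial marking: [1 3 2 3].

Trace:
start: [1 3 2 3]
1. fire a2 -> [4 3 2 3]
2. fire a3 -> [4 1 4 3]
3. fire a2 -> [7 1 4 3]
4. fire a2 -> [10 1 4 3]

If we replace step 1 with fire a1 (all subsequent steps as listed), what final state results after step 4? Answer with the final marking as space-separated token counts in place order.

6 2 7 3

(re-executing from step 1 with the substitution; state before step 1: [1 3 2 3])
1. fire a1 -> [0 4 5 3]
2. fire a3 -> [0 2 7 3]
3. fire a2 -> [3 2 7 3]
4. fire a2 -> [6 2 7 3]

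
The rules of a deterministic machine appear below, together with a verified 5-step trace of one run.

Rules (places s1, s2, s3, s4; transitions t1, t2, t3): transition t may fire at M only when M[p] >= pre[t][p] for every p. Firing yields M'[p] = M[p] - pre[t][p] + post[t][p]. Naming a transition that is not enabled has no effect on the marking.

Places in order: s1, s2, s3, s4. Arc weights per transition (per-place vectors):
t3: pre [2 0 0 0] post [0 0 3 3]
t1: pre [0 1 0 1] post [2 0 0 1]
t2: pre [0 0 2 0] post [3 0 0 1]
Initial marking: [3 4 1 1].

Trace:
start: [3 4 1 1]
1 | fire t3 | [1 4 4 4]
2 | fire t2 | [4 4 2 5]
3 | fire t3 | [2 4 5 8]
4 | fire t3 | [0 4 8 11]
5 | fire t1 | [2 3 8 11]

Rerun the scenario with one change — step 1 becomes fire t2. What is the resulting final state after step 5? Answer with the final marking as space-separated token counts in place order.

(re-executing from step 1 with the substitution; state before step 1: [3 4 1 1])
1 | fire t2 | [3 4 1 1]
2 | fire t2 | [3 4 1 1]
3 | fire t3 | [1 4 4 4]
4 | fire t3 | [1 4 4 4]
5 | fire t1 | [3 3 4 4]

3 3 4 4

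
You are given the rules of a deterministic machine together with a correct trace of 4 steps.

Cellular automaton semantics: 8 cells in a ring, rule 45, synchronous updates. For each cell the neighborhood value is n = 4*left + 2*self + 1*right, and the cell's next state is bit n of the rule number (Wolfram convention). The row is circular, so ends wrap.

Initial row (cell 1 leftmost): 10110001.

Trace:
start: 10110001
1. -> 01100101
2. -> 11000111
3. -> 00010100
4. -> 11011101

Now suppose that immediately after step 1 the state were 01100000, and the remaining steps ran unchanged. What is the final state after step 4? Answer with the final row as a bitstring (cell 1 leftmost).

10001010

state after step 1 := 01100000
2. -> 01001111
3. -> 11001000
4. -> 10001010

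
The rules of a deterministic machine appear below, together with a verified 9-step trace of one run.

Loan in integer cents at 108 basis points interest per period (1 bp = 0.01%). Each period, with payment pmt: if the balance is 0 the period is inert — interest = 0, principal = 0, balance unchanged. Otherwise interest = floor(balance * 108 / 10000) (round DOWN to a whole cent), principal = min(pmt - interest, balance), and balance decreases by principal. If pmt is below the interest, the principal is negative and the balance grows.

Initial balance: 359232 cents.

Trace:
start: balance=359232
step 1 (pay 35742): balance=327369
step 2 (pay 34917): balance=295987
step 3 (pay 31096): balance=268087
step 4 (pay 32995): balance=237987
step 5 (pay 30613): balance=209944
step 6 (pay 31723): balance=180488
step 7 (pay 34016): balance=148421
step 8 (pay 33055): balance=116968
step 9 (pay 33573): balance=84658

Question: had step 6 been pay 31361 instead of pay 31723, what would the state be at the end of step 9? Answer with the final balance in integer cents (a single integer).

(re-executing from step 6 with the substitution; state before step 6: balance=209944)
step 6 (pay 31361): balance=180850
step 7 (pay 34016): balance=148787
step 8 (pay 33055): balance=117338
step 9 (pay 33573): balance=85032

85032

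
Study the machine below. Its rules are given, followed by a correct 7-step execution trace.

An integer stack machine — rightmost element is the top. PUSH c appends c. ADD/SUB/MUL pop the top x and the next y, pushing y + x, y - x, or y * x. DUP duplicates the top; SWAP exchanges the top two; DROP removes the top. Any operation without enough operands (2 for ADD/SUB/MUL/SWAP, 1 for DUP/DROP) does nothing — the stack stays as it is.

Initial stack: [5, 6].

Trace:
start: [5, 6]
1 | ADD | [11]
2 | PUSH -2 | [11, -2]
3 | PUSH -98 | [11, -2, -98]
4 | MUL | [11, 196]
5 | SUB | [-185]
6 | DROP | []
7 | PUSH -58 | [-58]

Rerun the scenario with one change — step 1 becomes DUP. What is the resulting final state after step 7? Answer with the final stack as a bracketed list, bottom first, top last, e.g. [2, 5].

(re-executing from step 1 with the substitution; state before step 1: [5, 6])
1 | DUP | [5, 6, 6]
2 | PUSH -2 | [5, 6, 6, -2]
3 | PUSH -98 | [5, 6, 6, -2, -98]
4 | MUL | [5, 6, 6, 196]
5 | SUB | [5, 6, -190]
6 | DROP | [5, 6]
7 | PUSH -58 | [5, 6, -58]

[5, 6, -58]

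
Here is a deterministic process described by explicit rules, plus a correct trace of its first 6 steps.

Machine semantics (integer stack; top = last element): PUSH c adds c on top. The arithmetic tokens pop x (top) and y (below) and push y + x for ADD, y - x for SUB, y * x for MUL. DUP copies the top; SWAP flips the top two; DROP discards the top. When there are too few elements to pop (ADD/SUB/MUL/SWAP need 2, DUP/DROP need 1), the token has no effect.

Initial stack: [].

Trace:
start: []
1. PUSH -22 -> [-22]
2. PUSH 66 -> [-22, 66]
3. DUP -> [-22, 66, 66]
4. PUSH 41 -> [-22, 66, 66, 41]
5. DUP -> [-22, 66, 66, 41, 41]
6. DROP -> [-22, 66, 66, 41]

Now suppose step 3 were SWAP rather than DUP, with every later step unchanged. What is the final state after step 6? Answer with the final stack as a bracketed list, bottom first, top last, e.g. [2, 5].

(re-executing from step 3 with the substitution; state before step 3: [-22, 66])
3. SWAP -> [66, -22]
4. PUSH 41 -> [66, -22, 41]
5. DUP -> [66, -22, 41, 41]
6. DROP -> [66, -22, 41]

[66, -22, 41]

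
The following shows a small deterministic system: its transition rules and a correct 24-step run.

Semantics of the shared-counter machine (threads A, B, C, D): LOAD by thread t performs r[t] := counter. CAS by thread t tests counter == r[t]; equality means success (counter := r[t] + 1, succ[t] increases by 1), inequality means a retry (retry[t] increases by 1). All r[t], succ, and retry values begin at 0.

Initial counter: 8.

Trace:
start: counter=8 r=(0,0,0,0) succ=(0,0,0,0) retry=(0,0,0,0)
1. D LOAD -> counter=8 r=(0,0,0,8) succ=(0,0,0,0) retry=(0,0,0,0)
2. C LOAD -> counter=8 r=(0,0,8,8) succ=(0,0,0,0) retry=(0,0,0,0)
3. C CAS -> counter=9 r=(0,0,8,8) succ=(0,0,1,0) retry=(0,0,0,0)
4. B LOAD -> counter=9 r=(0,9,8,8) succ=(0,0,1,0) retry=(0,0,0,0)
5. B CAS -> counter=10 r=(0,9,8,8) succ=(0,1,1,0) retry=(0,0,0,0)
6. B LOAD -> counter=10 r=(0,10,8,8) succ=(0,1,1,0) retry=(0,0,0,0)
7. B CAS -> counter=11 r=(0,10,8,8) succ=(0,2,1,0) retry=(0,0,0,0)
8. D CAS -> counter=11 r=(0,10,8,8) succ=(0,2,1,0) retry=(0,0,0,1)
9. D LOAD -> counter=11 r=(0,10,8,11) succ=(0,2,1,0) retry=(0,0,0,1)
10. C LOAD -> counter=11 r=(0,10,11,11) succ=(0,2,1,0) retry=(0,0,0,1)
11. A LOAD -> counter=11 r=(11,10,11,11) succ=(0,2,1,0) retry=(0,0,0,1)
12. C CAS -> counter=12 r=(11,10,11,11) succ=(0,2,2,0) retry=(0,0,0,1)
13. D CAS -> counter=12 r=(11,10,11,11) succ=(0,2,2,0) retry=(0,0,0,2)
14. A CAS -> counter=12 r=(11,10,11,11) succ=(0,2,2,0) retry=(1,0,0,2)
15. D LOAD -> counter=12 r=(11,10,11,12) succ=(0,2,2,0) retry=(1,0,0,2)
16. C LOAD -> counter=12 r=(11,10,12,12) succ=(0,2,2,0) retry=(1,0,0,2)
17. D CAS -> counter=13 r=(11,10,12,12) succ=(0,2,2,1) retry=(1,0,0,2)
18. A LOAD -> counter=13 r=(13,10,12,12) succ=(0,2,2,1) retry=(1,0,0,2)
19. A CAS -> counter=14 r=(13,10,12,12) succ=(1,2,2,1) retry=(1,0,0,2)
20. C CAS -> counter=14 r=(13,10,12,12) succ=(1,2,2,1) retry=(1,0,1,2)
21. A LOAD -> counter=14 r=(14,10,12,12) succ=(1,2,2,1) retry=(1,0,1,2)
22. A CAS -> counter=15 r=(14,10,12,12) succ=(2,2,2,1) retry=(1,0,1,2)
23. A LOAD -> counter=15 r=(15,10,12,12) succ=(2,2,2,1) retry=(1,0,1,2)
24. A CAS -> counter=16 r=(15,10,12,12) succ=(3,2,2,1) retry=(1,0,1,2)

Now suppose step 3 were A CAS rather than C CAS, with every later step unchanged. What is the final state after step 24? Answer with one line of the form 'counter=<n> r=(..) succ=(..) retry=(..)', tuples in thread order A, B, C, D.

counter=15 r=(14,9,11,11) succ=(3,2,1,1) retry=(2,0,1,2)

(re-executing from step 3 with the substitution; state before step 3: counter=8 r=(0,0,8,8) succ=(0,0,0,0) retry=(0,0,0,0))
3. A CAS -> counter=8 r=(0,0,8,8) succ=(0,0,0,0) retry=(1,0,0,0)
4. B LOAD -> counter=8 r=(0,8,8,8) succ=(0,0,0,0) retry=(1,0,0,0)
5. B CAS -> counter=9 r=(0,8,8,8) succ=(0,1,0,0) retry=(1,0,0,0)
6. B LOAD -> counter=9 r=(0,9,8,8) succ=(0,1,0,0) retry=(1,0,0,0)
7. B CAS -> counter=10 r=(0,9,8,8) succ=(0,2,0,0) retry=(1,0,0,0)
8. D CAS -> counter=10 r=(0,9,8,8) succ=(0,2,0,0) retry=(1,0,0,1)
9. D LOAD -> counter=10 r=(0,9,8,10) succ=(0,2,0,0) retry=(1,0,0,1)
10. C LOAD -> counter=10 r=(0,9,10,10) succ=(0,2,0,0) retry=(1,0,0,1)
11. A LOAD -> counter=10 r=(10,9,10,10) succ=(0,2,0,0) retry=(1,0,0,1)
12. C CAS -> counter=11 r=(10,9,10,10) succ=(0,2,1,0) retry=(1,0,0,1)
13. D CAS -> counter=11 r=(10,9,10,10) succ=(0,2,1,0) retry=(1,0,0,2)
14. A CAS -> counter=11 r=(10,9,10,10) succ=(0,2,1,0) retry=(2,0,0,2)
15. D LOAD -> counter=11 r=(10,9,10,11) succ=(0,2,1,0) retry=(2,0,0,2)
16. C LOAD -> counter=11 r=(10,9,11,11) succ=(0,2,1,0) retry=(2,0,0,2)
17. D CAS -> counter=12 r=(10,9,11,11) succ=(0,2,1,1) retry=(2,0,0,2)
18. A LOAD -> counter=12 r=(12,9,11,11) succ=(0,2,1,1) retry=(2,0,0,2)
19. A CAS -> counter=13 r=(12,9,11,11) succ=(1,2,1,1) retry=(2,0,0,2)
20. C CAS -> counter=13 r=(12,9,11,11) succ=(1,2,1,1) retry=(2,0,1,2)
21. A LOAD -> counter=13 r=(13,9,11,11) succ=(1,2,1,1) retry=(2,0,1,2)
22. A CAS -> counter=14 r=(13,9,11,11) succ=(2,2,1,1) retry=(2,0,1,2)
23. A LOAD -> counter=14 r=(14,9,11,11) succ=(2,2,1,1) retry=(2,0,1,2)
24. A CAS -> counter=15 r=(14,9,11,11) succ=(3,2,1,1) retry=(2,0,1,2)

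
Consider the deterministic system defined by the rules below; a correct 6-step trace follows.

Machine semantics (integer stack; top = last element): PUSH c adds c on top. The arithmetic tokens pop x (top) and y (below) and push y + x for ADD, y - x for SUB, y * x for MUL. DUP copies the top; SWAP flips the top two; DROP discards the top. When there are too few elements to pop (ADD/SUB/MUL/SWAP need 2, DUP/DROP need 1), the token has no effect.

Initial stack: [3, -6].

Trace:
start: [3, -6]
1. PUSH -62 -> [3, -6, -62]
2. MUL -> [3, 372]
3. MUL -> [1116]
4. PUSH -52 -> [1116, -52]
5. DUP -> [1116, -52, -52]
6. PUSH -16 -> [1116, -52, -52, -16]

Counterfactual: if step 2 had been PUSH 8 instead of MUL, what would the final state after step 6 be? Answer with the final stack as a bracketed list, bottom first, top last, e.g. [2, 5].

(re-executing from step 2 with the substitution; state before step 2: [3, -6, -62])
2. PUSH 8 -> [3, -6, -62, 8]
3. MUL -> [3, -6, -496]
4. PUSH -52 -> [3, -6, -496, -52]
5. DUP -> [3, -6, -496, -52, -52]
6. PUSH -16 -> [3, -6, -496, -52, -52, -16]

[3, -6, -496, -52, -52, -16]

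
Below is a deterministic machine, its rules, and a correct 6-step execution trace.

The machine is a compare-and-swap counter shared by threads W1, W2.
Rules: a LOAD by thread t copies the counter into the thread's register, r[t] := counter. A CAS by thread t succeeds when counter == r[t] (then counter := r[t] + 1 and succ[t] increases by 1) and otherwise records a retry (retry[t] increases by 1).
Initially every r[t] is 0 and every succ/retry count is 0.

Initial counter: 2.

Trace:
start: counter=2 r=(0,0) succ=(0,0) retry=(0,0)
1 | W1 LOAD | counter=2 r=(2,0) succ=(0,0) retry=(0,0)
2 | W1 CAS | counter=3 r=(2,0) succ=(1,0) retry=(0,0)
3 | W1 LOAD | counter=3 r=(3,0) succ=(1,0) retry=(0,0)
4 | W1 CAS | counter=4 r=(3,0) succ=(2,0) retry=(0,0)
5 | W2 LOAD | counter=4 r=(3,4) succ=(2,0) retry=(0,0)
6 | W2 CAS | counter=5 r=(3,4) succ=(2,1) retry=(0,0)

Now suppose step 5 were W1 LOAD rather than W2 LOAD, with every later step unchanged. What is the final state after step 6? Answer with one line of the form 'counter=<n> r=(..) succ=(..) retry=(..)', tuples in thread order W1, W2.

counter=4 r=(4,0) succ=(2,0) retry=(0,1)

(re-executing from step 5 with the substitution; state before step 5: counter=4 r=(3,0) succ=(2,0) retry=(0,0))
5 | W1 LOAD | counter=4 r=(4,0) succ=(2,0) retry=(0,0)
6 | W2 CAS | counter=4 r=(4,0) succ=(2,0) retry=(0,1)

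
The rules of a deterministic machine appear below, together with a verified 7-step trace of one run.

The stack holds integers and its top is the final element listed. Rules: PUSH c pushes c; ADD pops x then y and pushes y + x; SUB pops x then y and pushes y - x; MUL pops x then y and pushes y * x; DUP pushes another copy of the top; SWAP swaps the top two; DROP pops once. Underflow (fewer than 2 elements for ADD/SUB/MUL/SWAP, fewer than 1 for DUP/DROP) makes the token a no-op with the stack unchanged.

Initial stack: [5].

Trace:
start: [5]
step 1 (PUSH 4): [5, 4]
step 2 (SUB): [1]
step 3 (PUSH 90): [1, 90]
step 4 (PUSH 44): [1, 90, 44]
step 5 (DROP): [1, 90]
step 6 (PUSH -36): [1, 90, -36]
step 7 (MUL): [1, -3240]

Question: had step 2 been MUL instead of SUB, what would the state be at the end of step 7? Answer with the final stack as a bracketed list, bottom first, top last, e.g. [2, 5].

(re-executing from step 2 with the substitution; state before step 2: [5, 4])
step 2 (MUL): [20]
step 3 (PUSH 90): [20, 90]
step 4 (PUSH 44): [20, 90, 44]
step 5 (DROP): [20, 90]
step 6 (PUSH -36): [20, 90, -36]
step 7 (MUL): [20, -3240]

[20, -3240]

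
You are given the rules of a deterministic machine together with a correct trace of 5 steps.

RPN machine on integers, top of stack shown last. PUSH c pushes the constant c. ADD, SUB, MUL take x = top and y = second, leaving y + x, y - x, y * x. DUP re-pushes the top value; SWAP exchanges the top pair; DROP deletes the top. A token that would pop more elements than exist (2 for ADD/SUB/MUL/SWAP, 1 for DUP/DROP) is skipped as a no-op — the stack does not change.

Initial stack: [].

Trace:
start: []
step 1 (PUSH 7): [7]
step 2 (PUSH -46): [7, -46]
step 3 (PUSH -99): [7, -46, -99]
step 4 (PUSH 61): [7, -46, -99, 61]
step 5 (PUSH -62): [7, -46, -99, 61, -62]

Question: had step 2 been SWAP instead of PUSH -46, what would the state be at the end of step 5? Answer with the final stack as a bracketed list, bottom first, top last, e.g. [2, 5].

[7, -99, 61, -62]

(re-executing from step 2 with the substitution; state before step 2: [7])
step 2 (SWAP): [7]
step 3 (PUSH -99): [7, -99]
step 4 (PUSH 61): [7, -99, 61]
step 5 (PUSH -62): [7, -99, 61, -62]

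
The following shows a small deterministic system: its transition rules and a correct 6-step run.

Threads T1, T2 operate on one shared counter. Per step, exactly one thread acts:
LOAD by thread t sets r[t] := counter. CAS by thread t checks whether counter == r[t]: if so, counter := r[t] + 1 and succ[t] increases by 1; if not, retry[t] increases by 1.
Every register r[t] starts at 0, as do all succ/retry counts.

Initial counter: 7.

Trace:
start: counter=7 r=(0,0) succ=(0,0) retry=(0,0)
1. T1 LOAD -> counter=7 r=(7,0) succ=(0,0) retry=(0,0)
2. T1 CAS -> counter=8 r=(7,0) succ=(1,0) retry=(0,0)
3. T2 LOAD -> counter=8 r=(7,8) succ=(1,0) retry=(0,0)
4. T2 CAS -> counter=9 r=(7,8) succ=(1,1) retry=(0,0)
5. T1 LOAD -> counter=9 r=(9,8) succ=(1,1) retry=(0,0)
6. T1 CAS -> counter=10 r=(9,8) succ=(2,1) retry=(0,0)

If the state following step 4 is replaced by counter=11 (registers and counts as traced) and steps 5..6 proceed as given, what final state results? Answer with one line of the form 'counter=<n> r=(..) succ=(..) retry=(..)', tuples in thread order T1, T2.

counter=12 r=(11,8) succ=(2,1) retry=(0,0)

state after step 4 := counter=11 r=(7,8) succ=(1,1) retry=(0,0)
5. T1 LOAD -> counter=11 r=(11,8) succ=(1,1) retry=(0,0)
6. T1 CAS -> counter=12 r=(11,8) succ=(2,1) retry=(0,0)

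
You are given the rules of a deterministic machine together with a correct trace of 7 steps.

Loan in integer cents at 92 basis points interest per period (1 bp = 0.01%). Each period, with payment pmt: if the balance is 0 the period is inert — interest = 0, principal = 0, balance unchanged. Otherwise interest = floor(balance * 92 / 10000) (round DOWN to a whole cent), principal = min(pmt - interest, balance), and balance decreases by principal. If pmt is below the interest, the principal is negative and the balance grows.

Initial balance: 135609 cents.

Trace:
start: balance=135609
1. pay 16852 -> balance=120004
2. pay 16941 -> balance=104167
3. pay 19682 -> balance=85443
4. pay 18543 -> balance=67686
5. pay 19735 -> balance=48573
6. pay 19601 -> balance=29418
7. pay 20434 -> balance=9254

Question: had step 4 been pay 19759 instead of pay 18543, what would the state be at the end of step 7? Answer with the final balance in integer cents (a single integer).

8005

(re-executing from step 4 with the substitution; state before step 4: balance=85443)
4. pay 19759 -> balance=66470
5. pay 19735 -> balance=47346
6. pay 19601 -> balance=28180
7. pay 20434 -> balance=8005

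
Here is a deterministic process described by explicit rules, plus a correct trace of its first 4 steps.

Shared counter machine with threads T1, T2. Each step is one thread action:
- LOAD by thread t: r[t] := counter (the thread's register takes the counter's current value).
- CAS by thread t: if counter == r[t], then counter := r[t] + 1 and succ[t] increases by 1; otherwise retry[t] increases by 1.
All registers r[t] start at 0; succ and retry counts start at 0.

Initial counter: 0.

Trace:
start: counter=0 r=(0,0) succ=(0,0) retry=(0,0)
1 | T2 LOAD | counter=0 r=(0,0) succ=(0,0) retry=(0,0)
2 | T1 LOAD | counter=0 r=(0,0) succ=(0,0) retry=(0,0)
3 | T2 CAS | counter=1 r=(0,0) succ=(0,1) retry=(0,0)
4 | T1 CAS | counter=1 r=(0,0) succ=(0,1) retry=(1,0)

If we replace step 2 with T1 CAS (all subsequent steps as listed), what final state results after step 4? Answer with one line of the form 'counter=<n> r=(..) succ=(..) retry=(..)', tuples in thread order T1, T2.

(re-executing from step 2 with the substitution; state before step 2: counter=0 r=(0,0) succ=(0,0) retry=(0,0))
2 | T1 CAS | counter=1 r=(0,0) succ=(1,0) retry=(0,0)
3 | T2 CAS | counter=1 r=(0,0) succ=(1,0) retry=(0,1)
4 | T1 CAS | counter=1 r=(0,0) succ=(1,0) retry=(1,1)

counter=1 r=(0,0) succ=(1,0) retry=(1,1)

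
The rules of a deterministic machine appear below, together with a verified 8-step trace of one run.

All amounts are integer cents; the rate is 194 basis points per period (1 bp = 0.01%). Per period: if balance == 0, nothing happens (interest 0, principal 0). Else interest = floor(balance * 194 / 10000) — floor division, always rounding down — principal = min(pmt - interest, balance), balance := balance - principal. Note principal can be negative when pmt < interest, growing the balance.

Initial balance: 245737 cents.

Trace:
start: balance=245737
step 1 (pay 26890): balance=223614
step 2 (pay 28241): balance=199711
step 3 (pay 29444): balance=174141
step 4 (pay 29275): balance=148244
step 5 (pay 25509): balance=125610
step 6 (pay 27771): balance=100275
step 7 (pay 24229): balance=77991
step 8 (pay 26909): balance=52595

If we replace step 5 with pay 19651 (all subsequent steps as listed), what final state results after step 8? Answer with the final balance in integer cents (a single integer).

(re-executing from step 5 with the substitution; state before step 5: balance=148244)
step 5 (pay 19651): balance=131468
step 6 (pay 27771): balance=106247
step 7 (pay 24229): balance=84079
step 8 (pay 26909): balance=58801

58801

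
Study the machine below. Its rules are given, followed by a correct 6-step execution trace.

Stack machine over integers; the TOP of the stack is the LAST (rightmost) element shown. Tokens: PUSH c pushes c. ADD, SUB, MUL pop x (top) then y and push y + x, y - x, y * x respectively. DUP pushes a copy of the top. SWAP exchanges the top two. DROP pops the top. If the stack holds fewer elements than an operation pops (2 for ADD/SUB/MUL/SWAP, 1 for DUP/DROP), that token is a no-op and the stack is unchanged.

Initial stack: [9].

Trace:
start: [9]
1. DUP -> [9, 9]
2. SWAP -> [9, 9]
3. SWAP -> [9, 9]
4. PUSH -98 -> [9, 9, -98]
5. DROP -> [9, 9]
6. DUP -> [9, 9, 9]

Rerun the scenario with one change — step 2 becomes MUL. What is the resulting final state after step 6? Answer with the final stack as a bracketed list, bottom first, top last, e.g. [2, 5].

[81, 81]

(re-executing from step 2 with the substitution; state before step 2: [9, 9])
2. MUL -> [81]
3. SWAP -> [81]
4. PUSH -98 -> [81, -98]
5. DROP -> [81]
6. DUP -> [81, 81]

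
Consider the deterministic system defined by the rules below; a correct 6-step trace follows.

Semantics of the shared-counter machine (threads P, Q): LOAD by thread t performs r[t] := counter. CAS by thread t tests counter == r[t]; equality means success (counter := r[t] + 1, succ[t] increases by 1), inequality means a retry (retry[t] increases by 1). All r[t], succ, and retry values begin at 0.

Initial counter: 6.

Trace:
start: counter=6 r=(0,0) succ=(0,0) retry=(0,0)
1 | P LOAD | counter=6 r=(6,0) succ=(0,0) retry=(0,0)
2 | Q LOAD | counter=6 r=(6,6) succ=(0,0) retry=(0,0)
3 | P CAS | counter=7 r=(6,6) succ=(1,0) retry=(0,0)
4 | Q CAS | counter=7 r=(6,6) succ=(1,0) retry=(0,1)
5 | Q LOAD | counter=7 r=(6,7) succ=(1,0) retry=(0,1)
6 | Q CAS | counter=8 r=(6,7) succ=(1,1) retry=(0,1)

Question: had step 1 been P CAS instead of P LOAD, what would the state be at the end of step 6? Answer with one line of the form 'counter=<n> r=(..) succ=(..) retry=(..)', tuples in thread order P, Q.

(re-executing from step 1 with the substitution; state before step 1: counter=6 r=(0,0) succ=(0,0) retry=(0,0))
1 | P CAS | counter=6 r=(0,0) succ=(0,0) retry=(1,0)
2 | Q LOAD | counter=6 r=(0,6) succ=(0,0) retry=(1,0)
3 | P CAS | counter=6 r=(0,6) succ=(0,0) retry=(2,0)
4 | Q CAS | counter=7 r=(0,6) succ=(0,1) retry=(2,0)
5 | Q LOAD | counter=7 r=(0,7) succ=(0,1) retry=(2,0)
6 | Q CAS | counter=8 r=(0,7) succ=(0,2) retry=(2,0)

counter=8 r=(0,7) succ=(0,2) retry=(2,0)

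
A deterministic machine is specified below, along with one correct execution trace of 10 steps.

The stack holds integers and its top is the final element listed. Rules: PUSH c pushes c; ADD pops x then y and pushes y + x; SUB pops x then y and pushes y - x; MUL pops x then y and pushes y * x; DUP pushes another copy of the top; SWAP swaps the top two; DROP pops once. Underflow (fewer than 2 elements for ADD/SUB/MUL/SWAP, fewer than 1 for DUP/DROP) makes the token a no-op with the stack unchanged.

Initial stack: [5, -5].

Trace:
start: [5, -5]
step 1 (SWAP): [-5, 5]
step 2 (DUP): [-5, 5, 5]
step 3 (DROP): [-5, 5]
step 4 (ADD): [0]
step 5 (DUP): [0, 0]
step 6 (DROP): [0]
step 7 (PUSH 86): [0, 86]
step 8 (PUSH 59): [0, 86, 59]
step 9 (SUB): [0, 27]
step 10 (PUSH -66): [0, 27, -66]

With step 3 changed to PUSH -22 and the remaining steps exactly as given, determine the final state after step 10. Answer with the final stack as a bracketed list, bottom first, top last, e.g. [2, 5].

[-5, 5, -17, 27, -66]

(re-executing from step 3 with the substitution; state before step 3: [-5, 5, 5])
step 3 (PUSH -22): [-5, 5, 5, -22]
step 4 (ADD): [-5, 5, -17]
step 5 (DUP): [-5, 5, -17, -17]
step 6 (DROP): [-5, 5, -17]
step 7 (PUSH 86): [-5, 5, -17, 86]
step 8 (PUSH 59): [-5, 5, -17, 86, 59]
step 9 (SUB): [-5, 5, -17, 27]
step 10 (PUSH -66): [-5, 5, -17, 27, -66]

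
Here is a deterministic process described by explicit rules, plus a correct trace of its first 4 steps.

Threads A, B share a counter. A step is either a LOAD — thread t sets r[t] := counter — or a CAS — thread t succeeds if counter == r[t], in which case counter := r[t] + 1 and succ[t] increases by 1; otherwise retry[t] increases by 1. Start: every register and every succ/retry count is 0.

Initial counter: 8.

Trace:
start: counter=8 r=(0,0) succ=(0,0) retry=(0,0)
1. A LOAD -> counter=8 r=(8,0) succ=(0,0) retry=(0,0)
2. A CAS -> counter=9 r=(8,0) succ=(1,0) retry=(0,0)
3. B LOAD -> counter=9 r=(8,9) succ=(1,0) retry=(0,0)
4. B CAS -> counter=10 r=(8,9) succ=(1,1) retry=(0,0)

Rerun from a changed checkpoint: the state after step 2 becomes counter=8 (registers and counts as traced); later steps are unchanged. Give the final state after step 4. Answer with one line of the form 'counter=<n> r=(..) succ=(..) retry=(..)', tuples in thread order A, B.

counter=9 r=(8,8) succ=(1,1) retry=(0,0)

state after step 2 := counter=8 r=(8,0) succ=(1,0) retry=(0,0)
3. B LOAD -> counter=8 r=(8,8) succ=(1,0) retry=(0,0)
4. B CAS -> counter=9 r=(8,8) succ=(1,1) retry=(0,0)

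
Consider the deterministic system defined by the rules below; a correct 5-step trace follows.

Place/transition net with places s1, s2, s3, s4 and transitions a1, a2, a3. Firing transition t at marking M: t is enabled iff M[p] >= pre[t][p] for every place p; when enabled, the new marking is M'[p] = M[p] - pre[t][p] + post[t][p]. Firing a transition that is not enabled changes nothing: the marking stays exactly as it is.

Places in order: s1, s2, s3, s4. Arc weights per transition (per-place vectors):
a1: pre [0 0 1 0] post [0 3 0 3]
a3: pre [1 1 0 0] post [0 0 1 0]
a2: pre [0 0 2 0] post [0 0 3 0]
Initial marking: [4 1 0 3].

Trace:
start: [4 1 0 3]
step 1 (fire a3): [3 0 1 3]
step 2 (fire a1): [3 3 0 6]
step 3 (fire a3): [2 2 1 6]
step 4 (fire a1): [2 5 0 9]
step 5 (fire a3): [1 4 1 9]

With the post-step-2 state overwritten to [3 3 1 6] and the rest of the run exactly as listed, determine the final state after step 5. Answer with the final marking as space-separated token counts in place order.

1 4 2 9

state after step 2 := [3 3 1 6]
step 3 (fire a3): [2 2 2 6]
step 4 (fire a1): [2 5 1 9]
step 5 (fire a3): [1 4 2 9]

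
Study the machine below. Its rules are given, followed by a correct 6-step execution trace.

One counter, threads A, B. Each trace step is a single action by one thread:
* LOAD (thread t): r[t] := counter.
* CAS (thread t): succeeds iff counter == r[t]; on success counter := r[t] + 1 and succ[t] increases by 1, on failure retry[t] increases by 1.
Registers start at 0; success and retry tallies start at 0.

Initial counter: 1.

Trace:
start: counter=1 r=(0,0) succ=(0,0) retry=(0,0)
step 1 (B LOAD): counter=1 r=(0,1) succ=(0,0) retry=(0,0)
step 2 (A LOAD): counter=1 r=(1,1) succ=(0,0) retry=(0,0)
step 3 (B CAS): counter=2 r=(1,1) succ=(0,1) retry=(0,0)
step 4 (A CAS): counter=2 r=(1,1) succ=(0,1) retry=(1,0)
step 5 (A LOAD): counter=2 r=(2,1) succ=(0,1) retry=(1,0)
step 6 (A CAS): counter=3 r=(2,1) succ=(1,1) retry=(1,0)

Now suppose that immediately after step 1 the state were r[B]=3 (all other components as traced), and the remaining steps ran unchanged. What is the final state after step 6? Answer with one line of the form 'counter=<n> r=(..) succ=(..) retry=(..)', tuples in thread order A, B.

counter=3 r=(2,3) succ=(2,0) retry=(0,1)

state after step 1 := counter=1 r=(0,3) succ=(0,0) retry=(0,0)
step 2 (A LOAD): counter=1 r=(1,3) succ=(0,0) retry=(0,0)
step 3 (B CAS): counter=1 r=(1,3) succ=(0,0) retry=(0,1)
step 4 (A CAS): counter=2 r=(1,3) succ=(1,0) retry=(0,1)
step 5 (A LOAD): counter=2 r=(2,3) succ=(1,0) retry=(0,1)
step 6 (A CAS): counter=3 r=(2,3) succ=(2,0) retry=(0,1)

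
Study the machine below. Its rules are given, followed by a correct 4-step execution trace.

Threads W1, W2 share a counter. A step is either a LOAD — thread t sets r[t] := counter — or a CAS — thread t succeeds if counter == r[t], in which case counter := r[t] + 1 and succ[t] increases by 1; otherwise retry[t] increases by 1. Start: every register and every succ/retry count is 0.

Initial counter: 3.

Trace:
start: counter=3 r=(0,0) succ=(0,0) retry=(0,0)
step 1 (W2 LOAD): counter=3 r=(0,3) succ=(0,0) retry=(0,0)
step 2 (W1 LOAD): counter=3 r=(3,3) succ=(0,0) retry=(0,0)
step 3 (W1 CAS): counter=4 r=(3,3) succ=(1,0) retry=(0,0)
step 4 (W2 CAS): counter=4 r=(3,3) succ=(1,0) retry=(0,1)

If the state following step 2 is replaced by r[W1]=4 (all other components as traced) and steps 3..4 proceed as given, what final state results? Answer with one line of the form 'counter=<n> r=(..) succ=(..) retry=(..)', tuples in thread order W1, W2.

state after step 2 := counter=3 r=(4,3) succ=(0,0) retry=(0,0)
step 3 (W1 CAS): counter=3 r=(4,3) succ=(0,0) retry=(1,0)
step 4 (W2 CAS): counter=4 r=(4,3) succ=(0,1) retry=(1,0)

counter=4 r=(4,3) succ=(0,1) retry=(1,0)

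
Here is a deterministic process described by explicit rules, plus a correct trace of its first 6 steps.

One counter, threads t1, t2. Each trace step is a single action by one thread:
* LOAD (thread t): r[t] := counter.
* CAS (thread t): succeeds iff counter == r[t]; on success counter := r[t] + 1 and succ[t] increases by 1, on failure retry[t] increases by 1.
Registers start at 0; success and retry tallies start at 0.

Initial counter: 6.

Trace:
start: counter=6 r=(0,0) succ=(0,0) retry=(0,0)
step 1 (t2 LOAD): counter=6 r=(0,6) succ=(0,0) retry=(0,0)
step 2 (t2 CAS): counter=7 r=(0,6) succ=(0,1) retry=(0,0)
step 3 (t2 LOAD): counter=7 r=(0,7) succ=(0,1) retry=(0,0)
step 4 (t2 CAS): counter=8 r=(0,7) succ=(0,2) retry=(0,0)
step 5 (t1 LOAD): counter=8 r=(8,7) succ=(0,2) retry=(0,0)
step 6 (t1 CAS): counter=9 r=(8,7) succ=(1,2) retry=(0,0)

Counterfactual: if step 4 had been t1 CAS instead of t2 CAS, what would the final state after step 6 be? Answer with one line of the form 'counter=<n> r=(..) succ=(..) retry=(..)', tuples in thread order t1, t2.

(re-executing from step 4 with the substitution; state before step 4: counter=7 r=(0,7) succ=(0,1) retry=(0,0))
step 4 (t1 CAS): counter=7 r=(0,7) succ=(0,1) retry=(1,0)
step 5 (t1 LOAD): counter=7 r=(7,7) succ=(0,1) retry=(1,0)
step 6 (t1 CAS): counter=8 r=(7,7) succ=(1,1) retry=(1,0)

counter=8 r=(7,7) succ=(1,1) retry=(1,0)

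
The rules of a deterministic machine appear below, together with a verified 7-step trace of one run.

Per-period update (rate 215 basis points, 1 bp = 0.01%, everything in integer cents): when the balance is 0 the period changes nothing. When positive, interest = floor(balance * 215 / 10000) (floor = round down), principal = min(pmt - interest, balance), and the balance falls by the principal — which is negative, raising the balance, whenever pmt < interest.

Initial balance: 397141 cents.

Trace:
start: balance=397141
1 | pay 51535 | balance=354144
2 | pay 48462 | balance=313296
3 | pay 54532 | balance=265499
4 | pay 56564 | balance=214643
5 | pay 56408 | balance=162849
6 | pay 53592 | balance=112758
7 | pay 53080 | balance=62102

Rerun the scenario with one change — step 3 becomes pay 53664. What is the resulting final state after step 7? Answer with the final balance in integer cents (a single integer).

(re-executing from step 3 with the substitution; state before step 3: balance=313296)
3 | pay 53664 | balance=266367
4 | pay 56564 | balance=215529
5 | pay 56408 | balance=163754
6 | pay 53592 | balance=113682
7 | pay 53080 | balance=63046

63046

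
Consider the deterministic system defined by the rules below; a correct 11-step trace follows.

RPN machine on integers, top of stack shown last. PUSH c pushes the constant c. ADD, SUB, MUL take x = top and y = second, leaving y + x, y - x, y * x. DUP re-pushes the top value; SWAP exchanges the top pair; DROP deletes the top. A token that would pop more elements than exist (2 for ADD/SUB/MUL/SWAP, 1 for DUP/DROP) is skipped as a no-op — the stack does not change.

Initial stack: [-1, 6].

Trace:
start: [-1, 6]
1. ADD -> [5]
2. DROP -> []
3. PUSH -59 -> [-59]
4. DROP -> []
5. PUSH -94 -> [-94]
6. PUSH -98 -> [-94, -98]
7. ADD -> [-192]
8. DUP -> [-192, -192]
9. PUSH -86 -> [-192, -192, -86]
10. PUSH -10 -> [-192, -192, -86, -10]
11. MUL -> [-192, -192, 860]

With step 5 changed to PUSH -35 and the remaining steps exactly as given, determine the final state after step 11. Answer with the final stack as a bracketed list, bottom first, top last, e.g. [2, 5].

[-133, -133, 860]

(re-executing from step 5 with the substitution; state before step 5: [])
5. PUSH -35 -> [-35]
6. PUSH -98 -> [-35, -98]
7. ADD -> [-133]
8. DUP -> [-133, -133]
9. PUSH -86 -> [-133, -133, -86]
10. PUSH -10 -> [-133, -133, -86, -10]
11. MUL -> [-133, -133, 860]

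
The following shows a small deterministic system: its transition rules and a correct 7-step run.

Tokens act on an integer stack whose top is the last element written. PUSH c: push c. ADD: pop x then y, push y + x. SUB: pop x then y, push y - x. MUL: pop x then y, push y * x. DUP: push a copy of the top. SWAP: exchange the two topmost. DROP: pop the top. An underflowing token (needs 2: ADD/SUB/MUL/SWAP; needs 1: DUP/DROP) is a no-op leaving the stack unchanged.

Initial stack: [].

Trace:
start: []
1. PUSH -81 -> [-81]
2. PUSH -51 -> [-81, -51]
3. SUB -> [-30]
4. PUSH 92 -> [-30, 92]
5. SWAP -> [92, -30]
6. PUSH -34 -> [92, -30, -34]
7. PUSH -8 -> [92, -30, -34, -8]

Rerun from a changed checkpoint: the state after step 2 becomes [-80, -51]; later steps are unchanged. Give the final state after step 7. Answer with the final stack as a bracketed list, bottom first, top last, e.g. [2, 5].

state after step 2 := [-80, -51]
3. SUB -> [-29]
4. PUSH 92 -> [-29, 92]
5. SWAP -> [92, -29]
6. PUSH -34 -> [92, -29, -34]
7. PUSH -8 -> [92, -29, -34, -8]

[92, -29, -34, -8]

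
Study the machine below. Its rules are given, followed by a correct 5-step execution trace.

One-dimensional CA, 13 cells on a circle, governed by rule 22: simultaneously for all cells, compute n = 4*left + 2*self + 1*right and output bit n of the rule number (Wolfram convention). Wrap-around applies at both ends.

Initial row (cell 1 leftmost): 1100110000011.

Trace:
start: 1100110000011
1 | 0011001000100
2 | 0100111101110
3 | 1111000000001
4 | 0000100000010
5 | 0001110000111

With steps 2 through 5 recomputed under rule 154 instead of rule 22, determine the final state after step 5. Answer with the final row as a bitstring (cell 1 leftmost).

(re-executing steps 2..5 under rule 154; state before step 2: 0011001000100)
2 | 0110110101010
3 | 1100100000001
4 | 1011010000011
5 | 0010001000111

0010001000111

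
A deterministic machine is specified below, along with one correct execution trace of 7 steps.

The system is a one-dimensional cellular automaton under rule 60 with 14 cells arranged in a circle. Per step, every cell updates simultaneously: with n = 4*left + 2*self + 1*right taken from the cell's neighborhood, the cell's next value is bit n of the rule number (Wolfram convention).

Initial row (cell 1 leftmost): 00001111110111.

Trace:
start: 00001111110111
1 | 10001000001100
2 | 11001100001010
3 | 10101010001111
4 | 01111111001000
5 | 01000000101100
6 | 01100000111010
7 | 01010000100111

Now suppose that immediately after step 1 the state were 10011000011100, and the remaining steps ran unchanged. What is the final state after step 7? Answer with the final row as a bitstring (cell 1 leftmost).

state after step 1 := 10011000011100
2 | 11010100010010
3 | 10111110011011
4 | 01100001010110
5 | 01010001111101
6 | 11111001000011
7 | 00000101100010

00000101100010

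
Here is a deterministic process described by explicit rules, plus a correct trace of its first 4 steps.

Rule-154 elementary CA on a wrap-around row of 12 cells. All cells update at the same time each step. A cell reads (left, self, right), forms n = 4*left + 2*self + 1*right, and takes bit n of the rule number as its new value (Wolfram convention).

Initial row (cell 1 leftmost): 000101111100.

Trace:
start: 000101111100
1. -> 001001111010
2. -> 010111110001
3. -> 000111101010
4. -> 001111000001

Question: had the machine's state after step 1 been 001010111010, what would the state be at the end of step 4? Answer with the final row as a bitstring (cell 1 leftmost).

010111000001

state after step 1 := 001010111010
2. -> 010000110001
3. -> 001001101010
4. -> 010111000001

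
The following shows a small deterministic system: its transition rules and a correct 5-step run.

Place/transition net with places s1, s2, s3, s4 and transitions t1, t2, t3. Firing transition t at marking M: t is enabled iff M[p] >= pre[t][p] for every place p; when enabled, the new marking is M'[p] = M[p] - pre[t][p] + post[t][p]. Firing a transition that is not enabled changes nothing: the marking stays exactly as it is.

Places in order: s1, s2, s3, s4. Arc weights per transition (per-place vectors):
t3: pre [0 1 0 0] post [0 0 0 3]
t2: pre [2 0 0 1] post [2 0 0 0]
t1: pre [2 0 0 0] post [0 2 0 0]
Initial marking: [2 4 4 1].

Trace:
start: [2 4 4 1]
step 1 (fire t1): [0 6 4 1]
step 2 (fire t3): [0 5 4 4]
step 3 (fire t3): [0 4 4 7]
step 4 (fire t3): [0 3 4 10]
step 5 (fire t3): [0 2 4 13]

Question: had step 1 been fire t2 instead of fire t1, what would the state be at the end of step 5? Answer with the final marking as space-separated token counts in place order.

(re-executing from step 1 with the substitution; state before step 1: [2 4 4 1])
step 1 (fire t2): [2 4 4 0]
step 2 (fire t3): [2 3 4 3]
step 3 (fire t3): [2 2 4 6]
step 4 (fire t3): [2 1 4 9]
step 5 (fire t3): [2 0 4 12]

2 0 4 12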